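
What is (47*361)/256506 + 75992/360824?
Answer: 139209265/503008266 ≈ 0.27675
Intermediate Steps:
(47*361)/256506 + 75992/360824 = 16967*(1/256506) + 75992*(1/360824) = 16967/256506 + 413/1961 = 139209265/503008266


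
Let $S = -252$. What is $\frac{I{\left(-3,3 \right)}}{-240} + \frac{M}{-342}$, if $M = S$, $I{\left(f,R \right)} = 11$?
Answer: $\frac{3151}{4560} \approx 0.69101$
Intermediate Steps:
$M = -252$
$\frac{I{\left(-3,3 \right)}}{-240} + \frac{M}{-342} = \frac{11}{-240} - \frac{252}{-342} = 11 \left(- \frac{1}{240}\right) - - \frac{14}{19} = - \frac{11}{240} + \frac{14}{19} = \frac{3151}{4560}$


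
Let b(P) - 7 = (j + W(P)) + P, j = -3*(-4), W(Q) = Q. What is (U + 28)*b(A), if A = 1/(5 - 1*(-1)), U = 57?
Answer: 4930/3 ≈ 1643.3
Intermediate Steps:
A = 1/6 (A = 1/(5 + 1) = 1/6 ≈ 0.16667)
j = 12
b(P) = 19 + 2*P (b(P) = 7 + ((12 + P) + P) = 7 + (12 + 2*P) = 19 + 2*P)
(U + 28)*b(A) = (57 + 28)*(19 + 2*(1/6)) = 85*(19 + 1/3) = 85*(58/3) = 4930/3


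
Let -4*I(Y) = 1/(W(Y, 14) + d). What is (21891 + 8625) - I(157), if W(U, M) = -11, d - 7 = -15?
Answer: 2319215/76 ≈ 30516.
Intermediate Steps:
d = -8 (d = 7 - 15 = -8)
I(Y) = 1/76 (I(Y) = -1/(4*(-11 - 8)) = -¼/(-19) = -¼*(-1/19) = 1/76)
(21891 + 8625) - I(157) = (21891 + 8625) - 1*1/76 = 30516 - 1/76 = 2319215/76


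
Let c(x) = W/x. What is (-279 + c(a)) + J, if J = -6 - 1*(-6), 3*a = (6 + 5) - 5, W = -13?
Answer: -571/2 ≈ -285.50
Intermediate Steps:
a = 2 (a = ((6 + 5) - 5)/3 = (11 - 5)/3 = (⅓)*6 = 2)
J = 0 (J = -6 + 6 = 0)
c(x) = -13/x
(-279 + c(a)) + J = (-279 - 13/2) + 0 = -571/2 + 0 = -571/2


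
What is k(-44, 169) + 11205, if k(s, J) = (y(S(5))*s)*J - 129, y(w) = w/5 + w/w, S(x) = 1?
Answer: 10764/5 ≈ 2152.8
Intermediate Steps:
y(w) = 1 + w/5 (y(w) = w*(⅕) + 1 = w/5 + 1 = 1 + w/5)
k(s, J) = -129 + 6*J*s/5 (k(s, J) = ((1 + (⅕)*1)*s)*J - 129 = ((1 + ⅕)*s)*J - 129 = (6*s/5)*J - 129 = 6*J*s/5 - 129 = -129 + 6*J*s/5)
k(-44, 169) + 11205 = (-129 + (6/5)*169*(-44)) + 11205 = (-129 - 44616/5) + 11205 = -45261/5 + 11205 = 10764/5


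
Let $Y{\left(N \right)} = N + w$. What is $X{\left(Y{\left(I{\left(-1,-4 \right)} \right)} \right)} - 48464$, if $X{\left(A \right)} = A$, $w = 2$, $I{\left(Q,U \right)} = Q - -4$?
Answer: $-48459$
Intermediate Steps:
$I{\left(Q,U \right)} = 4 + Q$ ($I{\left(Q,U \right)} = Q + 4 = 4 + Q$)
$Y{\left(N \right)} = 2 + N$ ($Y{\left(N \right)} = N + 2 = 2 + N$)
$X{\left(Y{\left(I{\left(-1,-4 \right)} \right)} \right)} - 48464 = \left(2 + \left(4 - 1\right)\right) - 48464 = \left(2 + 3\right) - 48464 = 5 - 48464 = -48459$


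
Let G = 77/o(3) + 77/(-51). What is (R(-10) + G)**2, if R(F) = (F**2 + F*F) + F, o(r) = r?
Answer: 119290084/2601 ≈ 45863.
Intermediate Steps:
R(F) = F + 2*F**2 (R(F) = (F**2 + F**2) + F = 2*F**2 + F = F + 2*F**2)
G = 1232/51 (G = 77/3 + 77/(-51) = 77*(1/3) + 77*(-1/51) = 77/3 - 77/51 = 1232/51 ≈ 24.157)
(R(-10) + G)**2 = (-10*(1 + 2*(-10)) + 1232/51)**2 = (-10*(1 - 20) + 1232/51)**2 = (-10*(-19) + 1232/51)**2 = (190 + 1232/51)**2 = (10922/51)**2 = 119290084/2601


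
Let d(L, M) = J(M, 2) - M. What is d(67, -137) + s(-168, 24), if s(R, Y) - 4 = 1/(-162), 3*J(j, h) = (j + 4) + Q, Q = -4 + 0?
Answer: 15443/162 ≈ 95.327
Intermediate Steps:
Q = -4
J(j, h) = j/3 (J(j, h) = ((j + 4) - 4)/3 = ((4 + j) - 4)/3 = j/3)
s(R, Y) = 647/162 (s(R, Y) = 4 + 1/(-162) = 4 - 1/162 = 647/162)
d(L, M) = -2*M/3 (d(L, M) = M/3 - M = -2*M/3)
d(67, -137) + s(-168, 24) = -2/3*(-137) + 647/162 = 274/3 + 647/162 = 15443/162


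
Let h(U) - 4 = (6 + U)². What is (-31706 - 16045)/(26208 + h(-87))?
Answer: -47751/32773 ≈ -1.4570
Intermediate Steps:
h(U) = 4 + (6 + U)²
(-31706 - 16045)/(26208 + h(-87)) = (-31706 - 16045)/(26208 + (4 + (6 - 87)²)) = -47751/(26208 + (4 + (-81)²)) = -47751/(26208 + (4 + 6561)) = -47751/(26208 + 6565) = -47751/32773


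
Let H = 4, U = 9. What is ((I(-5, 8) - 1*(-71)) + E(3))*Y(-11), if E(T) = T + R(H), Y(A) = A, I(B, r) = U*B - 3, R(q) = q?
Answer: -330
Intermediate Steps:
I(B, r) = -3 + 9*B (I(B, r) = 9*B - 3 = -3 + 9*B)
E(T) = 4 + T (E(T) = T + 4 = 4 + T)
((I(-5, 8) - 1*(-71)) + E(3))*Y(-11) = (((-3 + 9*(-5)) - 1*(-71)) + (4 + 3))*(-11) = (((-3 - 45) + 71) + 7)*(-11) = ((-48 + 71) + 7)*(-11) = (23 + 7)*(-11) = 30*(-11) = -330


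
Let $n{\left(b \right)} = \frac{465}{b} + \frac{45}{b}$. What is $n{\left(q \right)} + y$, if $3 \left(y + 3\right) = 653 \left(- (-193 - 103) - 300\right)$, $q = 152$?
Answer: $- \frac{198431}{228} \approx -870.31$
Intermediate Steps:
$n{\left(b \right)} = \frac{510}{b}$
$y = - \frac{2621}{3}$ ($y = -3 + \frac{653 \left(- (-193 - 103) - 300\right)}{3} = -3 + \frac{653 \left(\left(-1\right) \left(-296\right) - 300\right)}{3} = -3 + \frac{653 \left(296 - 300\right)}{3} = -3 + \frac{653 \left(-4\right)}{3} = -3 + \frac{1}{3} \left(-2612\right) = -3 - \frac{2612}{3} = - \frac{2621}{3} \approx -873.67$)
$n{\left(q \right)} + y = \frac{510}{152} - \frac{2621}{3} = 510 \cdot \frac{1}{152} - \frac{2621}{3} = \frac{255}{76} - \frac{2621}{3} = - \frac{198431}{228}$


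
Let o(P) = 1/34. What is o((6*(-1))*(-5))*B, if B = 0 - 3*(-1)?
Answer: 3/34 ≈ 0.088235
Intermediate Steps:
o(P) = 1/34
B = 3 (B = 0 + 3 = 3)
o((6*(-1))*(-5))*B = (1/34)*3 = 3/34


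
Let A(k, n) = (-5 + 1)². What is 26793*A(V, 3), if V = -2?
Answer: 428688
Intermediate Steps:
A(k, n) = 16 (A(k, n) = (-4)² = 16)
26793*A(V, 3) = 26793*16 = 428688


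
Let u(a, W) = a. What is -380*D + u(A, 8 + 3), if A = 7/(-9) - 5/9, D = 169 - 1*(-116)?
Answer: -324904/3 ≈ -1.0830e+5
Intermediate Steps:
D = 285 (D = 169 + 116 = 285)
A = -4/3 (A = 7*(-⅑) - 5*⅑ = -7/9 - 5/9 = -4/3 ≈ -1.3333)
-380*D + u(A, 8 + 3) = -380*285 - 4/3 = -108300 - 4/3 = -324904/3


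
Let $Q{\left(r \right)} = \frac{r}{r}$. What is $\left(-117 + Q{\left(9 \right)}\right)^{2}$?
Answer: $13456$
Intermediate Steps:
$Q{\left(r \right)} = 1$
$\left(-117 + Q{\left(9 \right)}\right)^{2} = \left(-117 + 1\right)^{2} = \left(-116\right)^{2} = 13456$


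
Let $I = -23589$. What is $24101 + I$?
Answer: $512$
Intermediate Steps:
$24101 + I = 24101 - 23589 = 512$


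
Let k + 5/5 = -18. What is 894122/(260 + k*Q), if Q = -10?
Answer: 447061/225 ≈ 1986.9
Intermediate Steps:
k = -19 (k = -1 - 18 = -19)
894122/(260 + k*Q) = 894122/(260 - 19*(-10)) = 894122/(260 + 190) = 894122/450 = 894122*(1/450) = 447061/225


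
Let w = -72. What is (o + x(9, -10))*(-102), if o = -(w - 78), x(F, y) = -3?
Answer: -14994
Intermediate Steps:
o = 150 (o = -(-72 - 78) = -1*(-150) = 150)
(o + x(9, -10))*(-102) = (150 - 3)*(-102) = 147*(-102) = -14994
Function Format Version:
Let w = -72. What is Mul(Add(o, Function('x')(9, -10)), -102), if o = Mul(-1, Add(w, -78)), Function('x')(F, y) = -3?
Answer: -14994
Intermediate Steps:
o = 150 (o = Mul(-1, Add(-72, -78)) = Mul(-1, -150) = 150)
Mul(Add(o, Function('x')(9, -10)), -102) = Mul(Add(150, -3), -102) = Mul(147, -102) = -14994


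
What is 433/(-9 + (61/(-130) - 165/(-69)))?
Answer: -1294670/21163 ≈ -61.176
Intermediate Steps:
433/(-9 + (61/(-130) - 165/(-69))) = 433/(-9 + (61*(-1/130) - 165*(-1/69))) = 433/(-9 + (-61/130 + 55/23)) = 433/(-9 + 5747/2990) = 433/(-21163/2990) = -2990/21163*433 = -1294670/21163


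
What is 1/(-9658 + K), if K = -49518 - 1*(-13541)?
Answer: -1/45635 ≈ -2.1913e-5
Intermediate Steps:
K = -35977 (K = -49518 + 13541 = -35977)
1/(-9658 + K) = 1/(-9658 - 35977) = 1/(-45635) = -1/45635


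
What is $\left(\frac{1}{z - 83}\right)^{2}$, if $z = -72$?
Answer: $\frac{1}{24025} \approx 4.1623 \cdot 10^{-5}$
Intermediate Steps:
$\left(\frac{1}{z - 83}\right)^{2} = \left(\frac{1}{-72 - 83}\right)^{2} = \left(\frac{1}{-155}\right)^{2} = \left(- \frac{1}{155}\right)^{2} = \frac{1}{24025}$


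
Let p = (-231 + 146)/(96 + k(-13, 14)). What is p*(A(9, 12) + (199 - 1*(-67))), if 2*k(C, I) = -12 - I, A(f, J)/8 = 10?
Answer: -29410/83 ≈ -354.34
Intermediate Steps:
A(f, J) = 80 (A(f, J) = 8*10 = 80)
k(C, I) = -6 - I/2 (k(C, I) = (-12 - I)/2 = -6 - I/2)
p = -85/83 (p = (-231 + 146)/(96 + (-6 - 1/2*14)) = -85/(96 + (-6 - 7)) = -85/(96 - 13) = -85/83 ≈ -1.0241)
p*(A(9, 12) + (199 - 1*(-67))) = -85*(80 + (199 - 1*(-67)))/83 = -85*(80 + (199 + 67))/83 = -85*(80 + 266)/83 = -85/83*346 = -29410/83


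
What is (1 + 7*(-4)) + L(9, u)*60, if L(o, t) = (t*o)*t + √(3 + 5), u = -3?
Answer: 4833 + 120*√2 ≈ 5002.7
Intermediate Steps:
L(o, t) = 2*√2 + o*t² (L(o, t) = (o*t)*t + √8 = o*t² + 2*√2 = 2*√2 + o*t²)
(1 + 7*(-4)) + L(9, u)*60 = (1 + 7*(-4)) + (2*√2 + 9*(-3)²)*60 = (1 - 28) + (2*√2 + 9*9)*60 = -27 + (2*√2 + 81)*60 = -27 + (81 + 2*√2)*60 = -27 + (4860 + 120*√2) = 4833 + 120*√2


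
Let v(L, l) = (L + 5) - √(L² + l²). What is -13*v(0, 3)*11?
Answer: -286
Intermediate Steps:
v(L, l) = 5 + L - √(L² + l²) (v(L, l) = (5 + L) - √(L² + l²) = 5 + L - √(L² + l²))
-13*v(0, 3)*11 = -13*(5 + 0 - √(0² + 3²))*11 = -13*(5 + 0 - √(0 + 9))*11 = -13*(5 + 0 - √9)*11 = -13*(5 + 0 - 1*3)*11 = -13*(5 + 0 - 3)*11 = -13*2*11 = -26*11 = -286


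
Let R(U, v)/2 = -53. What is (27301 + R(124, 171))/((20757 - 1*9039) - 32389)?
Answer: -3885/2953 ≈ -1.3156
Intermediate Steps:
R(U, v) = -106 (R(U, v) = 2*(-53) = -106)
(27301 + R(124, 171))/((20757 - 1*9039) - 32389) = (27301 - 106)/((20757 - 1*9039) - 32389) = 27195/((20757 - 9039) - 32389) = 27195/(11718 - 32389) = 27195/(-20671) = 27195*(-1/20671) = -3885/2953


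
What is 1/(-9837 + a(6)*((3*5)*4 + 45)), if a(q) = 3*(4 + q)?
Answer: -1/6687 ≈ -0.00014954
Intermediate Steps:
a(q) = 12 + 3*q
1/(-9837 + a(6)*((3*5)*4 + 45)) = 1/(-9837 + (12 + 3*6)*((3*5)*4 + 45)) = 1/(-9837 + (12 + 18)*(15*4 + 45)) = 1/(-9837 + 30*(60 + 45)) = 1/(-9837 + 30*105) = 1/(-9837 + 3150) = 1/(-6687) = -1/6687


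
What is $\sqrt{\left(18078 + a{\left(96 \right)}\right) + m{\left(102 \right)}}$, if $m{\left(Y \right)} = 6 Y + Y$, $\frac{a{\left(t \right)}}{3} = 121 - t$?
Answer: $\sqrt{18867} \approx 137.36$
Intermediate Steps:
$a{\left(t \right)} = 363 - 3 t$ ($a{\left(t \right)} = 3 \left(121 - t\right) = 363 - 3 t$)
$m{\left(Y \right)} = 7 Y$
$\sqrt{\left(18078 + a{\left(96 \right)}\right) + m{\left(102 \right)}} = \sqrt{\left(18078 + \left(363 - 288\right)\right) + 7 \cdot 102} = \sqrt{\left(18078 + \left(363 - 288\right)\right) + 714} = \sqrt{\left(18078 + 75\right) + 714} = \sqrt{18153 + 714} = \sqrt{18867}$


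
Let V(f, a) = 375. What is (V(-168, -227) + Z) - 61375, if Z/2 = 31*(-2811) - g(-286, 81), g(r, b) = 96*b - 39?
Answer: -250756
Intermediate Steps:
g(r, b) = -39 + 96*b
Z = -189756 (Z = 2*(31*(-2811) - (-39 + 96*81)) = 2*(-87141 - (-39 + 7776)) = 2*(-87141 - 1*7737) = 2*(-87141 - 7737) = 2*(-94878) = -189756)
(V(-168, -227) + Z) - 61375 = (375 - 189756) - 61375 = -189381 - 61375 = -250756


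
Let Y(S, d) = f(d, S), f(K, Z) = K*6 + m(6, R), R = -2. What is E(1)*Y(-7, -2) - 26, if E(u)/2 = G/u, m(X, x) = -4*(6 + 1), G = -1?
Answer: 54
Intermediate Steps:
m(X, x) = -28 (m(X, x) = -4*7 = -28)
f(K, Z) = -28 + 6*K (f(K, Z) = K*6 - 28 = 6*K - 28 = -28 + 6*K)
Y(S, d) = -28 + 6*d
E(u) = -2/u (E(u) = 2*(-1/u) = -2/u)
E(1)*Y(-7, -2) - 26 = (-2/1)*(-28 + 6*(-2)) - 26 = (-2*1)*(-28 - 12) - 26 = -2*(-40) - 26 = 80 - 26 = 54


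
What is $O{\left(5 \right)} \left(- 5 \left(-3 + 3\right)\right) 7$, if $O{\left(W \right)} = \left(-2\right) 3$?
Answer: $0$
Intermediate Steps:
$O{\left(W \right)} = -6$
$O{\left(5 \right)} \left(- 5 \left(-3 + 3\right)\right) 7 = - 6 \left(- 5 \left(-3 + 3\right)\right) 7 = - 6 \left(\left(-5\right) 0\right) 7 = \left(-6\right) 0 \cdot 7 = 0 \cdot 7 = 0$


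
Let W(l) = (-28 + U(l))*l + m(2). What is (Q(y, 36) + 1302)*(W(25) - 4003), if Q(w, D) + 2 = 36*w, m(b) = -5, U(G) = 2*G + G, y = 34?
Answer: -7150492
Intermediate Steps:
U(G) = 3*G
Q(w, D) = -2 + 36*w
W(l) = -5 + l*(-28 + 3*l) (W(l) = (-28 + 3*l)*l - 5 = l*(-28 + 3*l) - 5 = -5 + l*(-28 + 3*l))
(Q(y, 36) + 1302)*(W(25) - 4003) = ((-2 + 36*34) + 1302)*((-5 - 28*25 + 3*25²) - 4003) = ((-2 + 1224) + 1302)*((-5 - 700 + 3*625) - 4003) = (1222 + 1302)*((-5 - 700 + 1875) - 4003) = 2524*(1170 - 4003) = 2524*(-2833) = -7150492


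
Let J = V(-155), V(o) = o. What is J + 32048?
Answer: 31893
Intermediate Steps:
J = -155
J + 32048 = -155 + 32048 = 31893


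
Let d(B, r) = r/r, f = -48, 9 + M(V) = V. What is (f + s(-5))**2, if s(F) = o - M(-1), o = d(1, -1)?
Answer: 1369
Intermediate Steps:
M(V) = -9 + V
d(B, r) = 1
o = 1
s(F) = 11 (s(F) = 1 - (-9 - 1) = 1 - 1*(-10) = 1 + 10 = 11)
(f + s(-5))**2 = (-48 + 11)**2 = (-37)**2 = 1369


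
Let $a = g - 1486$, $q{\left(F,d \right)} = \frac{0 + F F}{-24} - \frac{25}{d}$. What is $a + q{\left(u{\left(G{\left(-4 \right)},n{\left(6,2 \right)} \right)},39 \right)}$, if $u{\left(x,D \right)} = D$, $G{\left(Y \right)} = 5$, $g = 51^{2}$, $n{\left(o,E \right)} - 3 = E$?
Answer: $\frac{115785}{104} \approx 1113.3$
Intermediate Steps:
$n{\left(o,E \right)} = 3 + E$
$g = 2601$
$q{\left(F,d \right)} = - \frac{25}{d} - \frac{F^{2}}{24}$ ($q{\left(F,d \right)} = \left(0 + F^{2}\right) \left(- \frac{1}{24}\right) - \frac{25}{d} = F^{2} \left(- \frac{1}{24}\right) - \frac{25}{d} = - \frac{F^{2}}{24} - \frac{25}{d} = - \frac{25}{d} - \frac{F^{2}}{24}$)
$a = 1115$ ($a = 2601 - 1486 = 1115$)
$a + q{\left(u{\left(G{\left(-4 \right)},n{\left(6,2 \right)} \right)},39 \right)} = 1115 - \left(\frac{25}{39} + \frac{\left(3 + 2\right)^{2}}{24}\right) = 1115 - \left(\frac{25}{39} + \frac{5^{2}}{24}\right) = 1115 - \frac{175}{104} = \frac{115785}{104}$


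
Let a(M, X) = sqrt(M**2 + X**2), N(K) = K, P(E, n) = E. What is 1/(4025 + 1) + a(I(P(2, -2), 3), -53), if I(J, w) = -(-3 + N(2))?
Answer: 1/4026 + sqrt(2810) ≈ 53.010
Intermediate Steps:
I(J, w) = 1 (I(J, w) = -(-3 + 2) = -1*(-1) = 1)
1/(4025 + 1) + a(I(P(2, -2), 3), -53) = 1/(4025 + 1) + sqrt(1**2 + (-53)**2) = 1/4026 + sqrt(1 + 2809) = 1/4026 + sqrt(2810)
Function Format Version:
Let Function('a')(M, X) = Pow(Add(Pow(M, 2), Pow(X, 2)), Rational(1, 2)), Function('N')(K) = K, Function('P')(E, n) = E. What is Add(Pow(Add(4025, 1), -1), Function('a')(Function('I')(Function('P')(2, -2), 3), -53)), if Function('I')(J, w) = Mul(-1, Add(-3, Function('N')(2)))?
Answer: Add(Rational(1, 4026), Pow(2810, Rational(1, 2))) ≈ 53.010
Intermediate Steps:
Function('I')(J, w) = 1 (Function('I')(J, w) = Mul(-1, Add(-3, 2)) = Mul(-1, -1) = 1)
Add(Pow(Add(4025, 1), -1), Function('a')(Function('I')(Function('P')(2, -2), 3), -53)) = Add(Pow(Add(4025, 1), -1), Pow(Add(Pow(1, 2), Pow(-53, 2)), Rational(1, 2))) = Add(Pow(4026, -1), Pow(Add(1, 2809), Rational(1, 2))) = Add(Rational(1, 4026), Pow(2810, Rational(1, 2)))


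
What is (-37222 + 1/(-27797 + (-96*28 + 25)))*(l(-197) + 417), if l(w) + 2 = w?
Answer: -123582251189/15230 ≈ -8.1144e+6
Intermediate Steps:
l(w) = -2 + w
(-37222 + 1/(-27797 + (-96*28 + 25)))*(l(-197) + 417) = (-37222 + 1/(-27797 + (-96*28 + 25)))*((-2 - 197) + 417) = (-37222 + 1/(-27797 + (-2688 + 25)))*(-199 + 417) = (-37222 + 1/(-27797 - 2663))*218 = (-37222 + 1/(-30460))*218 = (-37222 - 1/30460)*218 = -1133782121/30460*218 = -123582251189/15230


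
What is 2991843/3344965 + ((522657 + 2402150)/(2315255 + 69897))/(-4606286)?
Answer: 32870448564229498141/36750101093774548480 ≈ 0.89443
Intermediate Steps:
2991843/3344965 + ((522657 + 2402150)/(2315255 + 69897))/(-4606286) = 2991843*(1/3344965) + (2924807/2385152)*(-1/4606286) = 2991843/3344965 + (2924807*(1/2385152))*(-1/4606286) = 2991843/3344965 + (2924807/2385152)*(-1/4606286) = 2991843/3344965 - 2924807/10986692265472 = 32870448564229498141/36750101093774548480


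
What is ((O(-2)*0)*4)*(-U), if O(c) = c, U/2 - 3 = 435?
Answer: 0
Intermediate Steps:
U = 876 (U = 6 + 2*435 = 6 + 870 = 876)
((O(-2)*0)*4)*(-U) = (-2*0*4)*(-1*876) = (0*4)*(-876) = 0*(-876) = 0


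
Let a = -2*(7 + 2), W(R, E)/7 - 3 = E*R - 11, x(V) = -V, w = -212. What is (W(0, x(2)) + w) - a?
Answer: -250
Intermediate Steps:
W(R, E) = -56 + 7*E*R (W(R, E) = 21 + 7*(E*R - 11) = 21 + 7*(-11 + E*R) = 21 + (-77 + 7*E*R) = -56 + 7*E*R)
a = -18 (a = -2*9 = -18)
(W(0, x(2)) + w) - a = ((-56 + 7*(-1*2)*0) - 212) - 1*(-18) = ((-56 + 7*(-2)*0) - 212) + 18 = ((-56 + 0) - 212) + 18 = (-56 - 212) + 18 = -268 + 18 = -250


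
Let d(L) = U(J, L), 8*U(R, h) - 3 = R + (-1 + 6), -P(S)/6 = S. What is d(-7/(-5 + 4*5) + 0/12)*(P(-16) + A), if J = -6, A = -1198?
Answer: -551/2 ≈ -275.50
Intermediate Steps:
P(S) = -6*S
U(R, h) = 1 + R/8 (U(R, h) = 3/8 + (R + (-1 + 6))/8 = 3/8 + (R + 5)/8 = 3/8 + (5 + R)/8 = 3/8 + (5/8 + R/8) = 1 + R/8)
d(L) = ¼ (d(L) = 1 + (⅛)*(-6) = 1 - ¾ = ¼)
d(-7/(-5 + 4*5) + 0/12)*(P(-16) + A) = (-6*(-16) - 1198)/4 = (96 - 1198)/4 = (¼)*(-1102) = -551/2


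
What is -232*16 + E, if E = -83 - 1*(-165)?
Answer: -3630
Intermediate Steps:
E = 82 (E = -83 + 165 = 82)
-232*16 + E = -232*16 + 82 = -3712 + 82 = -3630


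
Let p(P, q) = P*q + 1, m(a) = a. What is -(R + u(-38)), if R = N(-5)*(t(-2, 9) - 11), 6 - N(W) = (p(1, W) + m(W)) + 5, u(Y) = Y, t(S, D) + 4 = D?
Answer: 98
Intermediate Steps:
p(P, q) = 1 + P*q
t(S, D) = -4 + D
N(W) = -2*W (N(W) = 6 - (((1 + 1*W) + W) + 5) = 6 - (((1 + W) + W) + 5) = 6 - ((1 + 2*W) + 5) = 6 - (6 + 2*W) = 6 + (-6 - 2*W) = -2*W)
R = -60 (R = (-2*(-5))*((-4 + 9) - 11) = 10*(5 - 11) = 10*(-6) = -60)
-(R + u(-38)) = -(-60 - 38) = -1*(-98) = 98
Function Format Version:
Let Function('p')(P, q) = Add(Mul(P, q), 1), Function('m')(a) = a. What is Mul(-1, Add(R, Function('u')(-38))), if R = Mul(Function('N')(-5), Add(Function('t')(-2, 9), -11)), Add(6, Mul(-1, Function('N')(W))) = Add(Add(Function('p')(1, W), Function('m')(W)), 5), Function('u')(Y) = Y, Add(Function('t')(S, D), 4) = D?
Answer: 98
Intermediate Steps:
Function('p')(P, q) = Add(1, Mul(P, q))
Function('t')(S, D) = Add(-4, D)
Function('N')(W) = Mul(-2, W) (Function('N')(W) = Add(6, Mul(-1, Add(Add(Add(1, Mul(1, W)), W), 5))) = Add(6, Mul(-1, Add(Add(Add(1, W), W), 5))) = Add(6, Mul(-1, Add(Add(1, Mul(2, W)), 5))) = Add(6, Mul(-1, Add(6, Mul(2, W)))) = Add(6, Add(-6, Mul(-2, W))) = Mul(-2, W))
R = -60 (R = Mul(Mul(-2, -5), Add(Add(-4, 9), -11)) = Mul(10, Add(5, -11)) = Mul(10, -6) = -60)
Mul(-1, Add(R, Function('u')(-38))) = Mul(-1, Add(-60, -38)) = Mul(-1, -98) = 98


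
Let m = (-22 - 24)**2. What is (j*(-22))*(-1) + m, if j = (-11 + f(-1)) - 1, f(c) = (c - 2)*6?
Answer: 1456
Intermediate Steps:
f(c) = -12 + 6*c (f(c) = (-2 + c)*6 = -12 + 6*c)
j = -30 (j = (-11 + (-12 + 6*(-1))) - 1 = (-11 + (-12 - 6)) - 1 = (-11 - 18) - 1 = -29 - 1 = -30)
m = 2116 (m = (-46)**2 = 2116)
(j*(-22))*(-1) + m = -30*(-22)*(-1) + 2116 = 660*(-1) + 2116 = -660 + 2116 = 1456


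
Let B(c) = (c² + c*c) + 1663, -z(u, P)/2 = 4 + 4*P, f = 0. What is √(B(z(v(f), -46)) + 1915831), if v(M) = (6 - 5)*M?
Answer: √2176694 ≈ 1475.4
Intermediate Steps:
v(M) = M (v(M) = 1*M = M)
z(u, P) = -8 - 8*P (z(u, P) = -2*(4 + 4*P) = -8 - 8*P)
B(c) = 1663 + 2*c² (B(c) = (c² + c²) + 1663 = 2*c² + 1663 = 1663 + 2*c²)
√(B(z(v(f), -46)) + 1915831) = √((1663 + 2*(-8 - 8*(-46))²) + 1915831) = √((1663 + 2*(-8 + 368)²) + 1915831) = √((1663 + 2*360²) + 1915831) = √((1663 + 2*129600) + 1915831) = √((1663 + 259200) + 1915831) = √(260863 + 1915831) = √2176694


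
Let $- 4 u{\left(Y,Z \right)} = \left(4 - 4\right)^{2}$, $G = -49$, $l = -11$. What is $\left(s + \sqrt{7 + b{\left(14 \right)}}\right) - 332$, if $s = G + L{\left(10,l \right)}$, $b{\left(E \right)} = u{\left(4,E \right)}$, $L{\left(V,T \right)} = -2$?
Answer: $-383 + \sqrt{7} \approx -380.35$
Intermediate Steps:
$u{\left(Y,Z \right)} = 0$ ($u{\left(Y,Z \right)} = - \frac{\left(4 - 4\right)^{2}}{4} = - \frac{0^{2}}{4} = \left(- \frac{1}{4}\right) 0 = 0$)
$b{\left(E \right)} = 0$
$s = -51$ ($s = -49 - 2 = -51$)
$\left(s + \sqrt{7 + b{\left(14 \right)}}\right) - 332 = \left(-51 + \sqrt{7 + 0}\right) - 332 = \left(-51 + \sqrt{7}\right) - 332 = -383 + \sqrt{7}$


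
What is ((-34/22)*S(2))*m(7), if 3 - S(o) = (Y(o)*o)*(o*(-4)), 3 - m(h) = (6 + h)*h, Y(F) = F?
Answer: 4760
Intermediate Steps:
m(h) = 3 - h*(6 + h) (m(h) = 3 - (6 + h)*h = 3 - h*(6 + h))
S(o) = 3 + 4*o³ (S(o) = 3 - o*o*o*(-4) = 3 - o²*(-4*o) = 3 - (-4)*o³ = 3 + 4*o³)
((-34/22)*S(2))*m(7) = ((-34/22)*(3 + 4*2³))*(3 - 1*7² - 6*7) = ((-34*1/22)*(3 + 4*8))*(3 - 1*49 - 42) = (-17*(3 + 32)/11)*(3 - 49 - 42) = -17/11*35*(-88) = -595/11*(-88) = 4760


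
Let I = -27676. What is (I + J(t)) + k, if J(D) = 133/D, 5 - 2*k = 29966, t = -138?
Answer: -2943365/69 ≈ -42657.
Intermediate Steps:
k = -29961/2 (k = 5/2 - ½*29966 = 5/2 - 14983 = -29961/2 ≈ -14981.)
(I + J(t)) + k = (-27676 + 133/(-138)) - 29961/2 = (-27676 + 133*(-1/138)) - 29961/2 = (-27676 - 133/138) - 29961/2 = -3819421/138 - 29961/2 = -2943365/69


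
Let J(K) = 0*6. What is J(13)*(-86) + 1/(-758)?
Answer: -1/758 ≈ -0.0013193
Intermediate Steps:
J(K) = 0
J(13)*(-86) + 1/(-758) = 0*(-86) + 1/(-758) = 0 - 1/758 = -1/758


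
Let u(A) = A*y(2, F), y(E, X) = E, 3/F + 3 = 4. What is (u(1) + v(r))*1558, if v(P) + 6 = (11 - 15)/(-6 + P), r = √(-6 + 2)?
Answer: -26486/5 + 1558*I/5 ≈ -5297.2 + 311.6*I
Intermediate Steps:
r = 2*I (r = √(-4) = 2*I ≈ 2.0*I)
v(P) = -6 - 4/(-6 + P) (v(P) = -6 + (11 - 15)/(-6 + P) = -6 - 4/(-6 + P))
F = 3 (F = 3/(-3 + 4) = 3/1 = 3*1 = 3)
u(A) = 2*A (u(A) = A*2 = 2*A)
(u(1) + v(r))*1558 = (2*1 + 2*(16 - 6*I)/(-6 + 2*I))*1558 = (2 + 2*((-6 - 2*I)/40)*(16 - 6*I))*1558 = (2 + (-6 - 2*I)*(16 - 6*I)/20)*1558 = 3116 + 779*(-6 - 2*I)*(16 - 6*I)/10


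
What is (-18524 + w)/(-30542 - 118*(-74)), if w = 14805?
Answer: 3719/21810 ≈ 0.17052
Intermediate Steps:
(-18524 + w)/(-30542 - 118*(-74)) = (-18524 + 14805)/(-30542 - 118*(-74)) = -3719/(-30542 + 8732) = -3719/(-21810) = -3719*(-1/21810) = 3719/21810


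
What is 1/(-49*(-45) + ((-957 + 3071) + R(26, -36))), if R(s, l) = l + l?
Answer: 1/4247 ≈ 0.00023546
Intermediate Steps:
R(s, l) = 2*l
1/(-49*(-45) + ((-957 + 3071) + R(26, -36))) = 1/(-49*(-45) + ((-957 + 3071) + 2*(-36))) = 1/(2205 + (2114 - 72)) = 1/(2205 + 2042) = 1/4247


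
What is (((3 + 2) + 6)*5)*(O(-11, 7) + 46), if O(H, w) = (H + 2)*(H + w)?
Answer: 4510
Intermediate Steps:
O(H, w) = (2 + H)*(H + w)
(((3 + 2) + 6)*5)*(O(-11, 7) + 46) = (((3 + 2) + 6)*5)*(((-11)² + 2*(-11) + 2*7 - 11*7) + 46) = ((5 + 6)*5)*((121 - 22 + 14 - 77) + 46) = (11*5)*(36 + 46) = 55*82 = 4510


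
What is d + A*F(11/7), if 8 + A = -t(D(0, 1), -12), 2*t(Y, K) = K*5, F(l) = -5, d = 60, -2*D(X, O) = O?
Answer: -50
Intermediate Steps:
D(X, O) = -O/2
t(Y, K) = 5*K/2 (t(Y, K) = (K*5)/2 = (5*K)/2 = 5*K/2)
A = 22 (A = -8 - 5*(-12)/2 = -8 - 1*(-30) = -8 + 30 = 22)
d + A*F(11/7) = 60 + 22*(-5) = 60 - 110 = -50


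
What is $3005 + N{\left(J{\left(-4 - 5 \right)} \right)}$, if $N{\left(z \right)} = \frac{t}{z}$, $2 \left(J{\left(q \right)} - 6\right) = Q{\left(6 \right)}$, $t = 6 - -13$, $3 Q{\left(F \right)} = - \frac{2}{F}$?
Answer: $\frac{321877}{107} \approx 3008.2$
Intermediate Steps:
$Q{\left(F \right)} = - \frac{2}{3 F}$ ($Q{\left(F \right)} = \frac{\left(-2\right) \frac{1}{F}}{3} = - \frac{2}{3 F}$)
$t = 19$ ($t = 6 + 13 = 19$)
$J{\left(q \right)} = \frac{107}{18}$ ($J{\left(q \right)} = 6 + \frac{\left(- \frac{2}{3}\right) \frac{1}{6}}{2} = 6 + \frac{1}{2} \left(- \frac{1}{9}\right) = 6 - \frac{1}{18} = \frac{107}{18}$)
$N{\left(z \right)} = \frac{19}{z}$
$3005 + N{\left(J{\left(-4 - 5 \right)} \right)} = 3005 + \frac{19}{\frac{107}{18}} = 3005 + 19 \cdot \frac{18}{107} = 3005 + \frac{342}{107} = \frac{321877}{107}$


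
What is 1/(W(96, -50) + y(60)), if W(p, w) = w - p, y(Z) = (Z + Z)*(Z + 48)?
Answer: 1/12814 ≈ 7.8040e-5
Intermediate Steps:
y(Z) = 2*Z*(48 + Z) (y(Z) = (2*Z)*(48 + Z) = 2*Z*(48 + Z))
1/(W(96, -50) + y(60)) = 1/((-50 - 1*96) + 2*60*(48 + 60)) = 1/((-50 - 96) + 2*60*108) = 1/(-146 + 12960) = 1/12814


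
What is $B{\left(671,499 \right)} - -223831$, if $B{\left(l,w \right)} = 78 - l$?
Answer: $223238$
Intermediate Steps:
$B{\left(671,499 \right)} - -223831 = \left(78 - 671\right) - -223831 = \left(78 - 671\right) + 223831 = -593 + 223831 = 223238$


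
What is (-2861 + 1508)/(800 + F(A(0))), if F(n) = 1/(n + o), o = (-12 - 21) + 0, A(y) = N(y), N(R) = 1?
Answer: -14432/8533 ≈ -1.6913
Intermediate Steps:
A(y) = 1
o = -33 (o = -33 + 0 = -33)
F(n) = 1/(-33 + n) (F(n) = 1/(n - 33) = 1/(-33 + n))
(-2861 + 1508)/(800 + F(A(0))) = (-2861 + 1508)/(800 + 1/(-33 + 1)) = -1353/(800 + 1/(-32)) = -1353/(800 - 1/32) = -1353/25599/32 = -1353*32/25599 = -14432/8533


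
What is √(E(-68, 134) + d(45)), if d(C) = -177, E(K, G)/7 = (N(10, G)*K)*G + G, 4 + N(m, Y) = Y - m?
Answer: I*√7653319 ≈ 2766.5*I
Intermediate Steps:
N(m, Y) = -4 + Y - m (N(m, Y) = -4 + (Y - m) = -4 + Y - m)
E(K, G) = 7*G + 7*G*K*(-14 + G) (E(K, G) = 7*(((-4 + G - 1*10)*K)*G + G) = 7*(((-4 + G - 10)*K)*G + G) = 7*(((-14 + G)*K)*G + G) = 7*((K*(-14 + G))*G + G) = 7*(G*K*(-14 + G) + G) = 7*(G + G*K*(-14 + G)) = 7*G + 7*G*K*(-14 + G))
√(E(-68, 134) + d(45)) = √(7*134*(1 - 68*(-14 + 134)) - 177) = √(7*134*(1 - 68*120) - 177) = √(7*134*(1 - 8160) - 177) = √(7*134*(-8159) - 177) = √(-7653142 - 177) = √(-7653319) = I*√7653319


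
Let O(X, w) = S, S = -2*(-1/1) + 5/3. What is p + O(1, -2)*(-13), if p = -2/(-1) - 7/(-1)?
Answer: -116/3 ≈ -38.667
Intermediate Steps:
S = 11/3 (S = -2/((-4*1/4)) + 5*(1/3) = -2/(-1) + 5/3 = -2*(-1) + 5/3 = 2 + 5/3 = 11/3 ≈ 3.6667)
p = 9 (p = -2*(-1) - 7*(-1) = 2 + 7 = 9)
O(X, w) = 11/3
p + O(1, -2)*(-13) = 9 + (11/3)*(-13) = 9 - 143/3 = -116/3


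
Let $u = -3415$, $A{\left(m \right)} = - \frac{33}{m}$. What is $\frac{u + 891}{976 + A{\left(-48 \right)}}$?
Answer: $- \frac{40384}{15627} \approx -2.5842$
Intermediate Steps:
$\frac{u + 891}{976 + A{\left(-48 \right)}} = \frac{-3415 + 891}{976 - \frac{33}{-48}} = - \frac{2524}{976 - - \frac{11}{16}} = - \frac{2524}{976 + \frac{11}{16}} = - \frac{2524}{\frac{15627}{16}} = \left(-2524\right) \frac{16}{15627} = - \frac{40384}{15627}$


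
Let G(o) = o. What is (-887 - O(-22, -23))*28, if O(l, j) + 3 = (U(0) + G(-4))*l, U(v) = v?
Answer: -27216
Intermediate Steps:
O(l, j) = -3 - 4*l (O(l, j) = -3 + (0 - 4)*l = -3 - 4*l)
(-887 - O(-22, -23))*28 = (-887 - (-3 - 4*(-22)))*28 = (-887 - (-3 + 88))*28 = (-887 - 1*85)*28 = (-887 - 85)*28 = -972*28 = -27216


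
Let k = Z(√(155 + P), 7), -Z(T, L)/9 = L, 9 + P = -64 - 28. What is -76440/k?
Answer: 3640/3 ≈ 1213.3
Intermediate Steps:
P = -101 (P = -9 + (-64 - 28) = -9 - 92 = -101)
Z(T, L) = -9*L
k = -63 (k = -9*7 = -63)
-76440/k = -76440/(-63) = -76440*(-1/63) = 3640/3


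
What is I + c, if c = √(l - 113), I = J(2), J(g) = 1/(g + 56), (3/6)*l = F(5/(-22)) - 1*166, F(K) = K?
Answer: 1/58 + 70*I*√11/11 ≈ 0.017241 + 21.106*I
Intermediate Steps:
l = -3657/11 (l = 2*(5/(-22) - 1*166) = 2*(5*(-1/22) - 166) = 2*(-5/22 - 166) = 2*(-3657/22) = -3657/11 ≈ -332.45)
J(g) = 1/(56 + g)
I = 1/58 (I = 1/(56 + 2) = 1/58 ≈ 0.017241)
c = 70*I*√11/11 (c = √(-3657/11 - 113) = √(-4900/11) = 70*I*√11/11 ≈ 21.106*I)
I + c = 1/58 + 70*I*√11/11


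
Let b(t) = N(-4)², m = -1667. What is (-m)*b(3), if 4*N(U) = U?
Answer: 1667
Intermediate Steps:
N(U) = U/4
b(t) = 1 (b(t) = ((¼)*(-4))² = (-1)² = 1)
(-m)*b(3) = -1*(-1667)*1 = 1667*1 = 1667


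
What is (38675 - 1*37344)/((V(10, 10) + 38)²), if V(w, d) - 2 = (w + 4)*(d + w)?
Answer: 1331/102400 ≈ 0.012998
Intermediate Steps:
V(w, d) = 2 + (4 + w)*(d + w) (V(w, d) = 2 + (w + 4)*(d + w) = 2 + (4 + w)*(d + w))
(38675 - 1*37344)/((V(10, 10) + 38)²) = (38675 - 1*37344)/(((2 + 10² + 4*10 + 4*10 + 10*10) + 38)²) = (38675 - 37344)/(((2 + 100 + 40 + 40 + 100) + 38)²) = 1331/((282 + 38)²) = 1331/(320²) = 1331/102400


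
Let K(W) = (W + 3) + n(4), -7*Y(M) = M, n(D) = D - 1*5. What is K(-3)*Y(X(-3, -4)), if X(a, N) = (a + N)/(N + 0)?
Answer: 1/4 ≈ 0.25000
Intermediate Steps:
n(D) = -5 + D (n(D) = D - 5 = -5 + D)
X(a, N) = (N + a)/N
Y(M) = -M/7
K(W) = 2 + W (K(W) = (W + 3) + (-5 + 4) = (3 + W) - 1 = 2 + W)
K(-3)*Y(X(-3, -4)) = (2 - 3)*(-(-4 - 3)/(7*(-4))) = -(-1)*(-1/4*(-7))/7 = -(-1)*7/(7*4) = -1*(-1/4) = 1/4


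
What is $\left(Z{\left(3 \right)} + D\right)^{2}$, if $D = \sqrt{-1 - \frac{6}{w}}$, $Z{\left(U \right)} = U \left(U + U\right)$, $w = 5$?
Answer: $\frac{\left(90 + i \sqrt{55}\right)^{2}}{25} \approx 321.8 + 53.397 i$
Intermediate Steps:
$Z{\left(U \right)} = 2 U^{2}$ ($Z{\left(U \right)} = U 2 U = 2 U^{2}$)
$D = \frac{i \sqrt{55}}{5}$ ($D = \sqrt{-1 - \frac{6}{5}} = \sqrt{- \frac{11}{5}} = \frac{i \sqrt{55}}{5} \approx 1.4832 i$)
$\left(Z{\left(3 \right)} + D\right)^{2} = \left(2 \cdot 3^{2} + \frac{i \sqrt{55}}{5}\right)^{2} = \left(2 \cdot 9 + \frac{i \sqrt{55}}{5}\right)^{2} = \left(18 + \frac{i \sqrt{55}}{5}\right)^{2}$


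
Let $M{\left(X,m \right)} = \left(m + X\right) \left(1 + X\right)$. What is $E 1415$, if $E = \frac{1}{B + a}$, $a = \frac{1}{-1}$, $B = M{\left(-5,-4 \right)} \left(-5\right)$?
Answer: $- \frac{1415}{181} \approx -7.8177$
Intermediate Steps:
$M{\left(X,m \right)} = \left(1 + X\right) \left(X + m\right)$ ($M{\left(X,m \right)} = \left(X + m\right) \left(1 + X\right) = \left(1 + X\right) \left(X + m\right)$)
$B = -180$ ($B = \left(-5 - 4 + \left(-5\right)^{2} - -20\right) \left(-5\right) = \left(-5 - 4 + 25 + 20\right) \left(-5\right) = 36 \left(-5\right) = -180$)
$a = -1$
$E = - \frac{1}{181}$ ($E = \frac{1}{-180 - 1} = \frac{1}{-181} = - \frac{1}{181} \approx -0.0055249$)
$E 1415 = \left(- \frac{1}{181}\right) 1415 = - \frac{1415}{181}$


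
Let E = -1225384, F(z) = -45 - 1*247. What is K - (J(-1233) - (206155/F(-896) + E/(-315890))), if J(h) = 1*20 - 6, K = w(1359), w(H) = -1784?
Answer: -115305897531/46119940 ≈ -2500.1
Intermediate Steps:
K = -1784
F(z) = -292 (F(z) = -45 - 247 = -292)
J(h) = 14 (J(h) = 20 - 6 = 14)
K - (J(-1233) - (206155/F(-896) + E/(-315890))) = -1784 - (14 - (206155/(-292) - 1225384/(-315890))) = -1784 - (14 - (206155*(-1/292) - 1225384*(-1/315890))) = -1784 - (14 - (-206155/292 + 612692/157945)) = -1784 - (14 - 1*(-32382245411/46119940)) = -1784 - (14 + 32382245411/46119940) = -1784 - 1*33027924571/46119940 = -1784 - 33027924571/46119940 = -115305897531/46119940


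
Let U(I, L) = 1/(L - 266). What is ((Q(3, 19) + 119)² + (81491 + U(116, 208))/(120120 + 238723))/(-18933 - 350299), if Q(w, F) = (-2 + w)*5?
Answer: -320023784621/7684786477408 ≈ -0.041644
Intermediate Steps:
U(I, L) = 1/(-266 + L)
Q(w, F) = -10 + 5*w
((Q(3, 19) + 119)² + (81491 + U(116, 208))/(120120 + 238723))/(-18933 - 350299) = (((-10 + 5*3) + 119)² + (81491 + 1/(-266 + 208))/(120120 + 238723))/(-18933 - 350299) = (((-10 + 15) + 119)² + (81491 + 1/(-58))/358843)/(-369232) = ((5 + 119)² + (81491 - 1/58)*(1/358843))*(-1/369232) = (124² + (4726477/58)*(1/358843))*(-1/369232) = (15376 + 4726477/20812894)*(-1/369232) = (320023784621/20812894)*(-1/369232) = -320023784621/7684786477408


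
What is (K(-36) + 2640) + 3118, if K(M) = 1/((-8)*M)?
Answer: 1658305/288 ≈ 5758.0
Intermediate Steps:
K(M) = -1/(8*M)
(K(-36) + 2640) + 3118 = (-⅛/(-36) + 2640) + 3118 = (-⅛*(-1/36) + 2640) + 3118 = (1/288 + 2640) + 3118 = 760321/288 + 3118 = 1658305/288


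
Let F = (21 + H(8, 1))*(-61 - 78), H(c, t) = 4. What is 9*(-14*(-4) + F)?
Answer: -30771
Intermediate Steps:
F = -3475 (F = (21 + 4)*(-61 - 78) = 25*(-139) = -3475)
9*(-14*(-4) + F) = 9*(-14*(-4) - 3475) = 9*(56 - 3475) = 9*(-3419) = -30771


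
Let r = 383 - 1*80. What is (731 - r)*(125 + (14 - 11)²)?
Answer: 57352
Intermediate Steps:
r = 303 (r = 383 - 80 = 303)
(731 - r)*(125 + (14 - 11)²) = (731 - 1*303)*(125 + (14 - 11)²) = (731 - 303)*(125 + 3²) = 428*(125 + 9) = 428*134 = 57352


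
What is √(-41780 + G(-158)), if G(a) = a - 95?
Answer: I*√42033 ≈ 205.02*I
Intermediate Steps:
G(a) = -95 + a
√(-41780 + G(-158)) = √(-41780 + (-95 - 158)) = √(-41780 - 253) = √(-42033) = I*√42033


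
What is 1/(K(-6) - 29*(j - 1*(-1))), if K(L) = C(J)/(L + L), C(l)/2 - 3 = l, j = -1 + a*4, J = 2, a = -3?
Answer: 6/2083 ≈ 0.0028805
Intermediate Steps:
j = -13 (j = -1 - 3*4 = -1 - 12 = -13)
C(l) = 6 + 2*l
K(L) = 5/L (K(L) = (6 + 2*2)/(L + L) = (6 + 4)/((2*L)) = 10*(1/(2*L)) = 5/L)
1/(K(-6) - 29*(j - 1*(-1))) = 1/(5/(-6) - 29*(-13 - 1*(-1))) = 1/(5*(-⅙) - 29*(-13 + 1)) = 1/(-⅚ - 29*(-12)) = 1/(-⅚ + 348) = 1/(2083/6) = 6/2083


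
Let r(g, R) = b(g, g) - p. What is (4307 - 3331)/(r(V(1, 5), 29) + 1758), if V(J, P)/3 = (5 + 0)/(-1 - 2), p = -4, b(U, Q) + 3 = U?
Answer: 488/877 ≈ 0.55644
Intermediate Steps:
b(U, Q) = -3 + U
V(J, P) = -5 (V(J, P) = 3*((5 + 0)/(-1 - 2)) = 3*(5/(-3)) = 3*(5*(-⅓)) = 3*(-5/3) = -5)
r(g, R) = 1 + g (r(g, R) = (-3 + g) - 1*(-4) = (-3 + g) + 4 = 1 + g)
(4307 - 3331)/(r(V(1, 5), 29) + 1758) = (4307 - 3331)/((1 - 5) + 1758) = 976/(-4 + 1758) = 976/1754 = 976*(1/1754) = 488/877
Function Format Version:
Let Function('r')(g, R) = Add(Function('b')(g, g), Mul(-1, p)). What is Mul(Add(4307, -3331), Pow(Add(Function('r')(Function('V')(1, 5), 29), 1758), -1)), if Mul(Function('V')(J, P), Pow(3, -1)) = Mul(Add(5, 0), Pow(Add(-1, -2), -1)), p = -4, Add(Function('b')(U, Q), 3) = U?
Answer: Rational(488, 877) ≈ 0.55644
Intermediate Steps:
Function('b')(U, Q) = Add(-3, U)
Function('V')(J, P) = -5 (Function('V')(J, P) = Mul(3, Mul(Add(5, 0), Pow(Add(-1, -2), -1))) = Mul(3, Mul(5, Pow(-3, -1))) = Mul(3, Mul(5, Rational(-1, 3))) = Mul(3, Rational(-5, 3)) = -5)
Function('r')(g, R) = Add(1, g) (Function('r')(g, R) = Add(Add(-3, g), Mul(-1, -4)) = Add(Add(-3, g), 4) = Add(1, g))
Mul(Add(4307, -3331), Pow(Add(Function('r')(Function('V')(1, 5), 29), 1758), -1)) = Mul(Add(4307, -3331), Pow(Add(Add(1, -5), 1758), -1)) = Mul(976, Pow(Add(-4, 1758), -1)) = Mul(976, Pow(1754, -1)) = Mul(976, Rational(1, 1754)) = Rational(488, 877)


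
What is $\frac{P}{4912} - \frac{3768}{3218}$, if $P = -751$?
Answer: $- \frac{10462567}{7903408} \approx -1.3238$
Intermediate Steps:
$\frac{P}{4912} - \frac{3768}{3218} = - \frac{751}{4912} - \frac{3768}{3218} = \left(-751\right) \frac{1}{4912} - \frac{1884}{1609} = - \frac{751}{4912} - \frac{1884}{1609} = - \frac{10462567}{7903408}$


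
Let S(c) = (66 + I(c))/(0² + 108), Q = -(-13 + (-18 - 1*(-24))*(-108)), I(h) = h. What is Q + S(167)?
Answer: 71621/108 ≈ 663.16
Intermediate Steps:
Q = 661 (Q = -(-13 + (-18 + 24)*(-108)) = -(-13 + 6*(-108)) = -(-13 - 648) = -1*(-661) = 661)
S(c) = 11/18 + c/108 (S(c) = (66 + c)/(0² + 108) = (66 + c)/(0 + 108) = (66 + c)/108 = (66 + c)*(1/108) = 11/18 + c/108)
Q + S(167) = 661 + (11/18 + (1/108)*167) = 661 + (11/18 + 167/108) = 661 + 233/108 = 71621/108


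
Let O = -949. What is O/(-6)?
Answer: 949/6 ≈ 158.17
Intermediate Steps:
O/(-6) = -949/(-6) = -949*(-⅙) = 949/6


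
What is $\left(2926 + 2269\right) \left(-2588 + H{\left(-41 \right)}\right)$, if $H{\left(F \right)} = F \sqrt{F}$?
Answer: $-13444660 - 212995 i \sqrt{41} \approx -1.3445 \cdot 10^{7} - 1.3638 \cdot 10^{6} i$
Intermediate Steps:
$H{\left(F \right)} = F^{\frac{3}{2}}$
$\left(2926 + 2269\right) \left(-2588 + H{\left(-41 \right)}\right) = \left(2926 + 2269\right) \left(-2588 + \left(-41\right)^{\frac{3}{2}}\right) = 5195 \left(-2588 - 41 i \sqrt{41}\right) = -13444660 - 212995 i \sqrt{41}$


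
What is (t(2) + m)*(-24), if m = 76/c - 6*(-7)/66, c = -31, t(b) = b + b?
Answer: -17880/341 ≈ -52.434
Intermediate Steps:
t(b) = 2*b
m = -619/341 (m = 76/(-31) - 6*(-7)/66 = 76*(-1/31) + 42*(1/66) = -76/31 + 7/11 = -619/341 ≈ -1.8152)
(t(2) + m)*(-24) = (2*2 - 619/341)*(-24) = (4 - 619/341)*(-24) = (745/341)*(-24) = -17880/341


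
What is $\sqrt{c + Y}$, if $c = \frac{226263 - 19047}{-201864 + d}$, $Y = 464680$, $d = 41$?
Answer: $\frac{2 \sqrt{4731886779891238}}{201823} \approx 681.67$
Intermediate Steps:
$c = - \frac{207216}{201823}$ ($c = \frac{226263 - 19047}{-201864 + 41} = \frac{207216}{-201823} = 207216 \left(- \frac{1}{201823}\right) = - \frac{207216}{201823} \approx -1.0267$)
$\sqrt{c + Y} = \sqrt{- \frac{207216}{201823} + 464680} = \sqrt{\frac{93782904424}{201823}} = \frac{2 \sqrt{4731886779891238}}{201823}$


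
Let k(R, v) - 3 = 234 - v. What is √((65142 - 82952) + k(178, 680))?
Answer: I*√18253 ≈ 135.1*I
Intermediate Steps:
k(R, v) = 237 - v (k(R, v) = 3 + (234 - v) = 237 - v)
√((65142 - 82952) + k(178, 680)) = √((65142 - 82952) + (237 - 1*680)) = √(-17810 + (237 - 680)) = √(-17810 - 443) = √(-18253) = I*√18253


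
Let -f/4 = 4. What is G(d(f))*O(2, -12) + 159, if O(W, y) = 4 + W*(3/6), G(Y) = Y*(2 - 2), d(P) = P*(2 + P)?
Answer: 159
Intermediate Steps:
f = -16 (f = -4*4 = -16)
G(Y) = 0 (G(Y) = Y*0 = 0)
O(W, y) = 4 + W/2 (O(W, y) = 4 + W*(3*(1/6)) = 4 + W*(1/2) = 4 + W/2)
G(d(f))*O(2, -12) + 159 = 0*(4 + (1/2)*2) + 159 = 0*(4 + 1) + 159 = 0*5 + 159 = 0 + 159 = 159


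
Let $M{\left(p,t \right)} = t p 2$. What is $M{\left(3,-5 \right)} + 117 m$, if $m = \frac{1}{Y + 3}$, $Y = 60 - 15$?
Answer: $- \frac{441}{16} \approx -27.563$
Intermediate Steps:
$Y = 45$ ($Y = 60 - 15 = 45$)
$M{\left(p,t \right)} = 2 p t$ ($M{\left(p,t \right)} = p t 2 = 2 p t$)
$m = \frac{1}{48}$ ($m = \frac{1}{45 + 3} = \frac{1}{48} \approx 0.020833$)
$M{\left(3,-5 \right)} + 117 m = 2 \cdot 3 \left(-5\right) + 117 \cdot \frac{1}{48} = -30 + \frac{39}{16} = - \frac{441}{16}$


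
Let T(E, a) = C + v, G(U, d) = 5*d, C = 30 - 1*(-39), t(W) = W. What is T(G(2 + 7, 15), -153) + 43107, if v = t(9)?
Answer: 43185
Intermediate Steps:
C = 69 (C = 30 + 39 = 69)
v = 9
T(E, a) = 78 (T(E, a) = 69 + 9 = 78)
T(G(2 + 7, 15), -153) + 43107 = 78 + 43107 = 43185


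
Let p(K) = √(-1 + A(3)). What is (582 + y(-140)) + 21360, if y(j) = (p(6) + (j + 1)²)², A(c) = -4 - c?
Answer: 373322975 + 77284*I*√2 ≈ 3.7332e+8 + 1.093e+5*I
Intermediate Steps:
p(K) = 2*I*√2 (p(K) = √(-1 + (-4 - 1*3)) = √(-1 + (-4 - 3)) = √(-1 - 7) = √(-8) = 2*I*√2)
y(j) = ((1 + j)² + 2*I*√2)² (y(j) = (2*I*√2 + (j + 1)²)² = (2*I*√2 + (1 + j)²)² = ((1 + j)² + 2*I*√2)²)
(582 + y(-140)) + 21360 = (582 + ((1 - 140)² + 2*I*√2)²) + 21360 = (582 + ((-139)² + 2*I*√2)²) + 21360 = (582 + (19321 + 2*I*√2)²) + 21360 = 21942 + (19321 + 2*I*√2)²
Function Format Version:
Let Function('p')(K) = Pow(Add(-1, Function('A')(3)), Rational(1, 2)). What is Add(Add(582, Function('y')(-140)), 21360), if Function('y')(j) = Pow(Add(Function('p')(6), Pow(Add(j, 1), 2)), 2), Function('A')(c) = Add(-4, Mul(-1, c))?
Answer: Add(373322975, Mul(77284, I, Pow(2, Rational(1, 2)))) ≈ Add(3.7332e+8, Mul(1.0930e+5, I))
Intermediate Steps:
Function('p')(K) = Mul(2, I, Pow(2, Rational(1, 2))) (Function('p')(K) = Pow(Add(-1, Add(-4, Mul(-1, 3))), Rational(1, 2)) = Pow(Add(-1, Add(-4, -3)), Rational(1, 2)) = Pow(Add(-1, -7), Rational(1, 2)) = Pow(-8, Rational(1, 2)) = Mul(2, I, Pow(2, Rational(1, 2))))
Function('y')(j) = Pow(Add(Pow(Add(1, j), 2), Mul(2, I, Pow(2, Rational(1, 2)))), 2) (Function('y')(j) = Pow(Add(Mul(2, I, Pow(2, Rational(1, 2))), Pow(Add(j, 1), 2)), 2) = Pow(Add(Mul(2, I, Pow(2, Rational(1, 2))), Pow(Add(1, j), 2)), 2) = Pow(Add(Pow(Add(1, j), 2), Mul(2, I, Pow(2, Rational(1, 2)))), 2))
Add(Add(582, Function('y')(-140)), 21360) = Add(Add(582, Pow(Add(Pow(Add(1, -140), 2), Mul(2, I, Pow(2, Rational(1, 2)))), 2)), 21360) = Add(Add(582, Pow(Add(Pow(-139, 2), Mul(2, I, Pow(2, Rational(1, 2)))), 2)), 21360) = Add(Add(582, Pow(Add(19321, Mul(2, I, Pow(2, Rational(1, 2)))), 2)), 21360) = Add(21942, Pow(Add(19321, Mul(2, I, Pow(2, Rational(1, 2)))), 2))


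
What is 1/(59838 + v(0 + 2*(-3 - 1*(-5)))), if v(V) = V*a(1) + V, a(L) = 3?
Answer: 1/59854 ≈ 1.6707e-5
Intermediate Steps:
v(V) = 4*V (v(V) = V*3 + V = 3*V + V = 4*V)
1/(59838 + v(0 + 2*(-3 - 1*(-5)))) = 1/(59838 + 4*(0 + 2*(-3 - 1*(-5)))) = 1/(59838 + 4*(0 + 2*(-3 + 5))) = 1/(59838 + 4*(0 + 2*2)) = 1/(59838 + 4*(0 + 4)) = 1/(59838 + 4*4) = 1/(59838 + 16) = 1/59854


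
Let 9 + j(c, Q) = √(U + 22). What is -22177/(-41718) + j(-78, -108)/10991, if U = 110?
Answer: 243371945/458522538 + 2*√33/10991 ≈ 0.53182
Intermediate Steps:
j(c, Q) = -9 + 2*√33 (j(c, Q) = -9 + √(110 + 22) = -9 + √132 = -9 + 2*√33)
-22177/(-41718) + j(-78, -108)/10991 = -22177/(-41718) + (-9 + 2*√33)/10991 = -22177*(-1/41718) + (-9 + 2*√33)*(1/10991) = 22177/41718 + (-9/10991 + 2*√33/10991) = 243371945/458522538 + 2*√33/10991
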